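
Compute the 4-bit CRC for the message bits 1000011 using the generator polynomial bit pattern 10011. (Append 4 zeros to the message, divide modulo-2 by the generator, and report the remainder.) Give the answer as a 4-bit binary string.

0010

Append 4 zeros: 10000110000. Divide by 10011 (XOR where the leading bit is 1):
  pos 0: 10000 XOR 10011 = 00011
  pos 3: 11110 XOR 10011 = 01101
  pos 4: 11010 XOR 10011 = 01001
  pos 5: 10010 XOR 10011 = 00001
Remainder (last 4 bits) = 0010. This is the CRC / FCS.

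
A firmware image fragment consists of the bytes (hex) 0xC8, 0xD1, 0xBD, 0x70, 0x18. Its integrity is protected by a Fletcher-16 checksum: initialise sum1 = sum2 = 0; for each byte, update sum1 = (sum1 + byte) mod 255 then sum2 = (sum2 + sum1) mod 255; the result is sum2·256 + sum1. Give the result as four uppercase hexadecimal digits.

Running sums (mod 255):
  after byte 0 (0xC8): sum1=200, sum2=200
  after byte 1 (0xD1): sum1=154, sum2=99
  after byte 2 (0xBD): sum1=88, sum2=187
  after byte 3 (0x70): sum1=200, sum2=132
  after byte 4 (0x18): sum1=224, sum2=101
Checksum = sum2·256 + sum1 = 101·256 + 224 = 26080 = 0x65E0.

65E0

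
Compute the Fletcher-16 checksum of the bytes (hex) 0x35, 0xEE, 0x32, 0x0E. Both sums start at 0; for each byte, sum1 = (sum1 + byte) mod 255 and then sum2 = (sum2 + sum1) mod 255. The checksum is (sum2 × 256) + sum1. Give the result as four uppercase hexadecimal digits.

Running sums (mod 255):
  after byte 0 (0x35): sum1=53, sum2=53
  after byte 1 (0xEE): sum1=36, sum2=89
  after byte 2 (0x32): sum1=86, sum2=175
  after byte 3 (0x0E): sum1=100, sum2=20
Checksum = sum2·256 + sum1 = 20·256 + 100 = 5220 = 0x1464.

1464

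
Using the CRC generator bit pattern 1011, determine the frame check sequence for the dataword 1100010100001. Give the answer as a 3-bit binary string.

Append 3 zeros: 1100010100001000. Divide by 1011 (XOR where the leading bit is 1):
  pos 0: 1100 XOR 1011 = 0111
  pos 1: 1110 XOR 1011 = 0101
  pos 2: 1011 XOR 1011 = 0000
  pos 7: 1000 XOR 1011 = 0011
  pos 9: 1101 XOR 1011 = 0110
  pos 10: 1100 XOR 1011 = 0111
  pos 11: 1110 XOR 1011 = 0101
  pos 12: 1010 XOR 1011 = 0001
Remainder (last 3 bits) = 001. This is the CRC / FCS.

001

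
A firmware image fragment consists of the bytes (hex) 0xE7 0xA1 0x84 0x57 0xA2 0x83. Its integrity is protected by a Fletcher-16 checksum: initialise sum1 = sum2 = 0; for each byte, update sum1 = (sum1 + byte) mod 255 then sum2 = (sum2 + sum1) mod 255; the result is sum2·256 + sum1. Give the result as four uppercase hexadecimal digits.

Running sums (mod 255):
  after byte 0 (0xE7): sum1=231, sum2=231
  after byte 1 (0xA1): sum1=137, sum2=113
  after byte 2 (0x84): sum1=14, sum2=127
  after byte 3 (0x57): sum1=101, sum2=228
  after byte 4 (0xA2): sum1=8, sum2=236
  after byte 5 (0x83): sum1=139, sum2=120
Checksum = sum2·256 + sum1 = 120·256 + 139 = 30859 = 0x788B.

788B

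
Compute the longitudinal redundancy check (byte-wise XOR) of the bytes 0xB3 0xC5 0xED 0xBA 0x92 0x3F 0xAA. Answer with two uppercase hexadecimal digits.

26

XOR the bytes together:
  start with 0xB3
  0xB3 ⊕ 0xC5 = 0x76
  0x76 ⊕ 0xED = 0x9B
  0x9B ⊕ 0xBA = 0x21
  0x21 ⊕ 0x92 = 0xB3
  0xB3 ⊕ 0x3F = 0x8C
  0x8C ⊕ 0xAA = 0x26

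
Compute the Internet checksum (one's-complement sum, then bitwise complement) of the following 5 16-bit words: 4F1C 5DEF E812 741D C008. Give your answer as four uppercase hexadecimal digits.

One's-complement addition (fold any carry out of bit 15 back into bit 0):
  0x4F1C + 0x5DEF = 0x0AD0B
  0xAD0B + 0xE812 = 0x1951D → wrap carry → 0x951E
  0x951E + 0x741D = 0x1093B → wrap carry → 0x093C
  0x093C + 0xC008 = 0x0C944
One's-complement sum = 0xC944.
Checksum = ~0xC944 & 0xFFFF = 0x36BB.

36BB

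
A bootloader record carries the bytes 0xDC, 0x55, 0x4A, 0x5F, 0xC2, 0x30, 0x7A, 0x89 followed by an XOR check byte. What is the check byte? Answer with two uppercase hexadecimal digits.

9D

XOR the bytes together:
  start with 0xDC
  0xDC ⊕ 0x55 = 0x89
  0x89 ⊕ 0x4A = 0xC3
  0xC3 ⊕ 0x5F = 0x9C
  0x9C ⊕ 0xC2 = 0x5E
  0x5E ⊕ 0x30 = 0x6E
  0x6E ⊕ 0x7A = 0x14
  0x14 ⊕ 0x89 = 0x9D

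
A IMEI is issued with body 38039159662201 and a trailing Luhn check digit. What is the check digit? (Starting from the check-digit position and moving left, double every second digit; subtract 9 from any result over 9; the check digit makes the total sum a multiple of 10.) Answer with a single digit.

Partial digits right→left: 1 0 2 2 6 6 9 5 1 9 3 0 8 3
Double every second digit counting from the check-digit position (so the 1st, 3rd, 5th, ... of the partial from the right).
  doubled (with −9 where >9): 2 4 3 9 2 6 7 → sum 33
  kept as-is: 0 2 6 5 9 0 3 → sum 25
Total = 33 + 25 = 58.
Check digit = (10 − (58 mod 10)) mod 10 = 2.

2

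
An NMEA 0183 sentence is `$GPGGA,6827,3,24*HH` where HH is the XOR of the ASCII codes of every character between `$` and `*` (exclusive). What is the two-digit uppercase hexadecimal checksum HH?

44

XOR the ASCII codes of the payload characters:
  'G' = 0x47 → acc = 0x47
  'P' = 0x50 → acc = 0x17
  'G' = 0x47 → acc = 0x50
  'G' = 0x47 → acc = 0x17
  'A' = 0x41 → acc = 0x56
  ',' = 0x2C → acc = 0x7A
  '6' = 0x36 → acc = 0x4C
  '8' = 0x38 → acc = 0x74
  '2' = 0x32 → acc = 0x46
  '7' = 0x37 → acc = 0x71
  ',' = 0x2C → acc = 0x5D
  '3' = 0x33 → acc = 0x6E
  ',' = 0x2C → acc = 0x42
  '2' = 0x32 → acc = 0x70
  '4' = 0x34 → acc = 0x44
Checksum = 0x44.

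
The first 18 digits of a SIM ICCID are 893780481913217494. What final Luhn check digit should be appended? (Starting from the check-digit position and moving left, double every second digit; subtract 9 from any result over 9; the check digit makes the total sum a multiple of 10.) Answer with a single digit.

Partial digits right→left: 4 9 4 7 1 2 3 1 9 1 8 4 0 8 7 3 9 8
Double every second digit counting from the check-digit position (so the 1st, 3rd, 5th, ... of the partial from the right).
  doubled (with −9 where >9): 8 8 2 6 9 7 0 5 9 → sum 54
  kept as-is: 9 7 2 1 1 4 8 3 8 → sum 43
Total = 54 + 43 = 97.
Check digit = (10 − (97 mod 10)) mod 10 = 3.

3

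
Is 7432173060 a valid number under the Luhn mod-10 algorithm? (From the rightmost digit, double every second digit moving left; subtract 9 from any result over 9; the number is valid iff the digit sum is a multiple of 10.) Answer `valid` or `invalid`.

invalid

From the right, keep odd positions and double even positions (subtract 9 from any doubled value over 9):
  doubled (positions 2,4,...): 3 6 2 6 5 → sum 22
  kept (positions 1,3,...): 0 0 7 2 4 → sum 13
Total = 35.
35 mod 10 = 5, so the number is invalid.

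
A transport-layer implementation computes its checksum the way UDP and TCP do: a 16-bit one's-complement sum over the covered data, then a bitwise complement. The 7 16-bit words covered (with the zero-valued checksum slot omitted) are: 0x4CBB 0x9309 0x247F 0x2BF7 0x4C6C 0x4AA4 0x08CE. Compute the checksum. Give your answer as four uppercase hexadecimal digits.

2FE6

One's-complement addition (fold any carry out of bit 15 back into bit 0):
  0x4CBB + 0x9309 = 0x0DFC4
  0xDFC4 + 0x247F = 0x10443 → wrap carry → 0x0444
  0x0444 + 0x2BF7 = 0x0303B
  0x303B + 0x4C6C = 0x07CA7
  0x7CA7 + 0x4AA4 = 0x0C74B
  0xC74B + 0x08CE = 0x0D019
One's-complement sum = 0xD019.
Checksum = ~0xD019 & 0xFFFF = 0x2FE6.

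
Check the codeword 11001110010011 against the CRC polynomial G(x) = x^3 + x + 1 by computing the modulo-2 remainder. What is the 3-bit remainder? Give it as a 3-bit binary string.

000

Modulo-2 division of 11001110010011 by 1011:
  pos 0: 1100 XOR 1011 = 0111
  pos 1: 1111 XOR 1011 = 0100
  pos 2: 1001 XOR 1011 = 0010
  pos 4: 1010 XOR 1011 = 0001
  pos 7: 1010 XOR 1011 = 0001
  pos 10: 1011 XOR 1011 = 0000
Remainder = 000 (zero — the frame passes the CRC check).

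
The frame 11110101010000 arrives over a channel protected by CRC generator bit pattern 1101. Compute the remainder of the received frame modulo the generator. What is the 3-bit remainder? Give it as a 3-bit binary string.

Modulo-2 division of 11110101010000 by 1101:
  pos 0: 1111 XOR 1101 = 0010
  pos 2: 1001 XOR 1101 = 0100
  pos 3: 1000 XOR 1101 = 0101
  pos 4: 1011 XOR 1101 = 0110
  pos 5: 1100 XOR 1101 = 0001
  pos 8: 1100 XOR 1101 = 0001
Remainder = 100 (nonzero — an error is detected).

100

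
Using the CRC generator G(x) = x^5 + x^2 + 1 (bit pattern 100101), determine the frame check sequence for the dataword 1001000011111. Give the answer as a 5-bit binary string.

00010

Append 5 zeros: 100100001111100000. Divide by 100101 (XOR where the leading bit is 1):
  pos 0: 100100 XOR 100101 = 000001
  pos 5: 100111 XOR 100101 = 000010
  pos 9: 101100 XOR 100101 = 001001
  pos 11: 100100 XOR 100101 = 000001
Remainder (last 5 bits) = 00010. This is the CRC / FCS.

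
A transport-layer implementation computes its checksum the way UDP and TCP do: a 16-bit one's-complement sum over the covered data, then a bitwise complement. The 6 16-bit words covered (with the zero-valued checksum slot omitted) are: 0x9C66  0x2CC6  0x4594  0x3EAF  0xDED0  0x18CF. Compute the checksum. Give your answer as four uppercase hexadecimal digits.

BAEF

One's-complement addition (fold any carry out of bit 15 back into bit 0):
  0x9C66 + 0x2CC6 = 0x0C92C
  0xC92C + 0x4594 = 0x10EC0 → wrap carry → 0x0EC1
  0x0EC1 + 0x3EAF = 0x04D70
  0x4D70 + 0xDED0 = 0x12C40 → wrap carry → 0x2C41
  0x2C41 + 0x18CF = 0x04510
One's-complement sum = 0x4510.
Checksum = ~0x4510 & 0xFFFF = 0xBAEF.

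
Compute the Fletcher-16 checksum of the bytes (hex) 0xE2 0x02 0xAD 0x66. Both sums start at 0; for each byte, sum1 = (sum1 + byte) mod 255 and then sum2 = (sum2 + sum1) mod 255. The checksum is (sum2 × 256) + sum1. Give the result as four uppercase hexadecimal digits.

53F8

Running sums (mod 255):
  after byte 0 (0xE2): sum1=226, sum2=226
  after byte 1 (0x02): sum1=228, sum2=199
  after byte 2 (0xAD): sum1=146, sum2=90
  after byte 3 (0x66): sum1=248, sum2=83
Checksum = sum2·256 + sum1 = 83·256 + 248 = 21496 = 0x53F8.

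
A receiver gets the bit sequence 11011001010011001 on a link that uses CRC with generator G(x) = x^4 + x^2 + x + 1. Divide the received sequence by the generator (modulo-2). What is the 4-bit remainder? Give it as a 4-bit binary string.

1000

Modulo-2 division of 11011001010011001 by 10111:
  pos 0: 11011 XOR 10111 = 01100
  pos 1: 11000 XOR 10111 = 01111
  pos 2: 11110 XOR 10111 = 01001
  pos 3: 10011 XOR 10111 = 00100
  pos 5: 10001 XOR 10111 = 00110
  pos 7: 11000 XOR 10111 = 01111
  pos 8: 11111 XOR 10111 = 01000
  pos 9: 10001 XOR 10111 = 00110
  pos 11: 11000 XOR 10111 = 01111
  pos 12: 11111 XOR 10111 = 01000
Remainder = 1000 (nonzero — an error is detected).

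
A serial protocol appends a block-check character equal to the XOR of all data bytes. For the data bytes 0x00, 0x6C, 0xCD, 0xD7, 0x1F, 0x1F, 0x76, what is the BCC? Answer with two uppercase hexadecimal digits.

00

XOR the bytes together:
  start with 0x00
  0x00 ⊕ 0x6C = 0x6C
  0x6C ⊕ 0xCD = 0xA1
  0xA1 ⊕ 0xD7 = 0x76
  0x76 ⊕ 0x1F = 0x69
  0x69 ⊕ 0x1F = 0x76
  0x76 ⊕ 0x76 = 0x00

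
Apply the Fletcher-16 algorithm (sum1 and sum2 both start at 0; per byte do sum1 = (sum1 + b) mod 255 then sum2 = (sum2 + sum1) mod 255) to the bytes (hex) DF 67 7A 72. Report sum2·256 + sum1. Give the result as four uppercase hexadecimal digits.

1D34

Running sums (mod 255):
  after byte 0 (DF): sum1=223, sum2=223
  after byte 1 (67): sum1=71, sum2=39
  after byte 2 (7A): sum1=193, sum2=232
  after byte 3 (72): sum1=52, sum2=29
Checksum = sum2·256 + sum1 = 29·256 + 52 = 7476 = 0x1D34.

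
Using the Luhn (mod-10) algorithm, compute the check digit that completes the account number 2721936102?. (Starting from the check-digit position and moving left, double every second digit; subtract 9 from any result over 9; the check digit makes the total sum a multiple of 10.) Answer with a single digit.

Partial digits right→left: 2 0 1 6 3 9 1 2 7 2
Double every second digit counting from the check-digit position (so the 1st, 3rd, 5th, ... of the partial from the right).
  doubled (with −9 where >9): 4 2 6 2 5 → sum 19
  kept as-is: 0 6 9 2 2 → sum 19
Total = 19 + 19 = 38.
Check digit = (10 − (38 mod 10)) mod 10 = 2.

2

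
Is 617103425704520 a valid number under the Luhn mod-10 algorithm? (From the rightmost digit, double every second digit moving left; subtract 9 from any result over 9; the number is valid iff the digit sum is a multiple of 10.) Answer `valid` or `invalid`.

From the right, keep odd positions and double even positions (subtract 9 from any doubled value over 9):
  doubled (positions 2,4,...): 4 8 5 4 6 2 2 → sum 31
  kept (positions 1,3,...): 0 5 0 5 4 0 7 6 → sum 27
Total = 58.
58 mod 10 = 8, so the number is invalid.

invalid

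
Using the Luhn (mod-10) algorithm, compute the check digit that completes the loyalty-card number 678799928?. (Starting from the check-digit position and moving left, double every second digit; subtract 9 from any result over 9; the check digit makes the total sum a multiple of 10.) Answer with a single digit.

0

Partial digits right→left: 8 2 9 9 9 7 8 7 6
Double every second digit counting from the check-digit position (so the 1st, 3rd, 5th, ... of the partial from the right).
  doubled (with −9 where >9): 7 9 9 7 3 → sum 35
  kept as-is: 2 9 7 7 → sum 25
Total = 35 + 25 = 60.
Check digit = (10 − (60 mod 10)) mod 10 = 0.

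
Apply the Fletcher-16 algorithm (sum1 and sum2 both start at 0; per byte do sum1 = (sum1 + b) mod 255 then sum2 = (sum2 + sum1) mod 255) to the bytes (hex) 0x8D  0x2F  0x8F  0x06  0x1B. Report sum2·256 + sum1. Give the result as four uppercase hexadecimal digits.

566D

Running sums (mod 255):
  after byte 0 (0x8D): sum1=141, sum2=141
  after byte 1 (0x2F): sum1=188, sum2=74
  after byte 2 (0x8F): sum1=76, sum2=150
  after byte 3 (0x06): sum1=82, sum2=232
  after byte 4 (0x1B): sum1=109, sum2=86
Checksum = sum2·256 + sum1 = 86·256 + 109 = 22125 = 0x566D.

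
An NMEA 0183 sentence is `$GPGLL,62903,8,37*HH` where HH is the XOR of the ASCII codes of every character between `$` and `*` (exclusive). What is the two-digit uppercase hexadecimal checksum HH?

XOR the ASCII codes of the payload characters:
  'G' = 0x47 → acc = 0x47
  'P' = 0x50 → acc = 0x17
  'G' = 0x47 → acc = 0x50
  'L' = 0x4C → acc = 0x1C
  'L' = 0x4C → acc = 0x50
  ',' = 0x2C → acc = 0x7C
  '6' = 0x36 → acc = 0x4A
  '2' = 0x32 → acc = 0x78
  '9' = 0x39 → acc = 0x41
  '0' = 0x30 → acc = 0x71
  '3' = 0x33 → acc = 0x42
  ',' = 0x2C → acc = 0x6E
  '8' = 0x38 → acc = 0x56
  ',' = 0x2C → acc = 0x7A
  '3' = 0x33 → acc = 0x49
  '7' = 0x37 → acc = 0x7E
Checksum = 0x7E.

7E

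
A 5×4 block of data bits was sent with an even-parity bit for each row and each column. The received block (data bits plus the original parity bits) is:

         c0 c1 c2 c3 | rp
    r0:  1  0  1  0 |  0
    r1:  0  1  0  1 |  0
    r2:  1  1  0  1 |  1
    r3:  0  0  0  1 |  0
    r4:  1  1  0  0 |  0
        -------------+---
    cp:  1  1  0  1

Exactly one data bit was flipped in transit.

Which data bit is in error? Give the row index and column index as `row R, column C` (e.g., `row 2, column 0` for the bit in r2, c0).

row 3, column 2

Recompute each row's even parity and compare to rp:
  r0: data parity 0, sent rp 0 → ok
  r1: data parity 0, sent rp 0 → ok
  r2: data parity 1, sent rp 1 → ok
  r3: data parity 1, sent rp 0 → mismatch
  r4: data parity 0, sent rp 0 → ok
Recompute each column's even parity and compare to cp:
  c0: data parity 1, sent cp 1 → ok
  c1: data parity 1, sent cp 1 → ok
  c2: data parity 1, sent cp 0 → mismatch
  c3: data parity 1, sent cp 1 → ok
Exactly one row (r3) and one column (c2) fail → the flipped bit is at their intersection.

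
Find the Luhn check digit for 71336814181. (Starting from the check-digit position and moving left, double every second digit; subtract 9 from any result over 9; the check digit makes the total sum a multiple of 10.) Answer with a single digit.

Partial digits right→left: 1 8 1 4 1 8 6 3 3 1 7
Double every second digit counting from the check-digit position (so the 1st, 3rd, 5th, ... of the partial from the right).
  doubled (with −9 where >9): 2 2 2 3 6 5 → sum 20
  kept as-is: 8 4 8 3 1 → sum 24
Total = 20 + 24 = 44.
Check digit = (10 − (44 mod 10)) mod 10 = 6.

6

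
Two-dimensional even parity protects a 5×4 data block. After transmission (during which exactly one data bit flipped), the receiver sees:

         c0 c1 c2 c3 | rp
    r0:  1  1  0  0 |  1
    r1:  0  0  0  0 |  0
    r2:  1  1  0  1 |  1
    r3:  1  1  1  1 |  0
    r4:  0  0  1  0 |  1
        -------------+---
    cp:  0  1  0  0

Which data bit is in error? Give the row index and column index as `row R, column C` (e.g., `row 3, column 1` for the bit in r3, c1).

row 0, column 0

Recompute each row's even parity and compare to rp:
  r0: data parity 0, sent rp 1 → mismatch
  r1: data parity 0, sent rp 0 → ok
  r2: data parity 1, sent rp 1 → ok
  r3: data parity 0, sent rp 0 → ok
  r4: data parity 1, sent rp 1 → ok
Recompute each column's even parity and compare to cp:
  c0: data parity 1, sent cp 0 → mismatch
  c1: data parity 1, sent cp 1 → ok
  c2: data parity 0, sent cp 0 → ok
  c3: data parity 0, sent cp 0 → ok
Exactly one row (r0) and one column (c0) fail → the flipped bit is at their intersection.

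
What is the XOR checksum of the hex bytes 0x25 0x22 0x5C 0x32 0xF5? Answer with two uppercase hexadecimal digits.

9C

XOR the bytes together:
  start with 0x25
  0x25 ⊕ 0x22 = 0x07
  0x07 ⊕ 0x5C = 0x5B
  0x5B ⊕ 0x32 = 0x69
  0x69 ⊕ 0xF5 = 0x9C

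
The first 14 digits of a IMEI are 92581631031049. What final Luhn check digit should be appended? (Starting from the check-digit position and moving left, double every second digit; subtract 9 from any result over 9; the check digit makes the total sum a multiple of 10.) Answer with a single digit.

6

Partial digits right→left: 9 4 0 1 3 0 1 3 6 1 8 5 2 9
Double every second digit counting from the check-digit position (so the 1st, 3rd, 5th, ... of the partial from the right).
  doubled (with −9 where >9): 9 0 6 2 3 7 4 → sum 31
  kept as-is: 4 1 0 3 1 5 9 → sum 23
Total = 31 + 23 = 54.
Check digit = (10 − (54 mod 10)) mod 10 = 6.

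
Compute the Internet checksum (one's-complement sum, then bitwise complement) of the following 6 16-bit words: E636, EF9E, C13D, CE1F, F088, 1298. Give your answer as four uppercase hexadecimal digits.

One's-complement addition (fold any carry out of bit 15 back into bit 0):
  0xE636 + 0xEF9E = 0x1D5D4 → wrap carry → 0xD5D5
  0xD5D5 + 0xC13D = 0x19712 → wrap carry → 0x9713
  0x9713 + 0xCE1F = 0x16532 → wrap carry → 0x6533
  0x6533 + 0xF088 = 0x155BB → wrap carry → 0x55BC
  0x55BC + 0x1298 = 0x06854
One's-complement sum = 0x6854.
Checksum = ~0x6854 & 0xFFFF = 0x97AB.

97AB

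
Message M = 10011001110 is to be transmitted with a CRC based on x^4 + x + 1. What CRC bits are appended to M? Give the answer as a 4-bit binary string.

0001

Append 4 zeros: 100110011100000. Divide by 10011 (XOR where the leading bit is 1):
  pos 0: 10011 XOR 10011 = 00000
  pos 7: 11100 XOR 10011 = 01111
  pos 8: 11110 XOR 10011 = 01101
  pos 9: 11010 XOR 10011 = 01001
  pos 10: 10010 XOR 10011 = 00001
Remainder (last 4 bits) = 0001. This is the CRC / FCS.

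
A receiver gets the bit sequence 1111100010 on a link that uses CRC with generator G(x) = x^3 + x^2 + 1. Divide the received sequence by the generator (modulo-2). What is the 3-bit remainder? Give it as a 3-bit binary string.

000

Modulo-2 division of 1111100010 by 1101:
  pos 0: 1111 XOR 1101 = 0010
  pos 2: 1010 XOR 1101 = 0111
  pos 3: 1110 XOR 1101 = 0011
  pos 5: 1101 XOR 1101 = 0000
Remainder = 000 (zero — the frame passes the CRC check).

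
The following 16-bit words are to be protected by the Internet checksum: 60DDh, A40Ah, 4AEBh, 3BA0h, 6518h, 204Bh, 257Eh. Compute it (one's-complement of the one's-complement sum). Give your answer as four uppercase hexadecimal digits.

C9AA

One's-complement addition (fold any carry out of bit 15 back into bit 0):
  0x60DD + 0xA40A = 0x104E7 → wrap carry → 0x04E8
  0x04E8 + 0x4AEB = 0x04FD3
  0x4FD3 + 0x3BA0 = 0x08B73
  0x8B73 + 0x6518 = 0x0F08B
  0xF08B + 0x204B = 0x110D6 → wrap carry → 0x10D7
  0x10D7 + 0x257E = 0x03655
One's-complement sum = 0x3655.
Checksum = ~0x3655 & 0xFFFF = 0xC9AA.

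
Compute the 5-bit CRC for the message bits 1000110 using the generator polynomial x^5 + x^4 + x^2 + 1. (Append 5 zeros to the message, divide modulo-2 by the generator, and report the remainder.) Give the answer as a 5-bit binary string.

11010

Append 5 zeros: 100011000000. Divide by 110101 (XOR where the leading bit is 1):
  pos 0: 100011 XOR 110101 = 010110
  pos 1: 101100 XOR 110101 = 011001
  pos 2: 110010 XOR 110101 = 000111
  pos 5: 111000 XOR 110101 = 001101
Remainder (last 5 bits) = 11010. This is the CRC / FCS.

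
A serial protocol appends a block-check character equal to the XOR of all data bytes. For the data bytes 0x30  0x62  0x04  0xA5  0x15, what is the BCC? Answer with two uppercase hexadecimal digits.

XOR the bytes together:
  start with 0x30
  0x30 ⊕ 0x62 = 0x52
  0x52 ⊕ 0x04 = 0x56
  0x56 ⊕ 0xA5 = 0xF3
  0xF3 ⊕ 0x15 = 0xE6

E6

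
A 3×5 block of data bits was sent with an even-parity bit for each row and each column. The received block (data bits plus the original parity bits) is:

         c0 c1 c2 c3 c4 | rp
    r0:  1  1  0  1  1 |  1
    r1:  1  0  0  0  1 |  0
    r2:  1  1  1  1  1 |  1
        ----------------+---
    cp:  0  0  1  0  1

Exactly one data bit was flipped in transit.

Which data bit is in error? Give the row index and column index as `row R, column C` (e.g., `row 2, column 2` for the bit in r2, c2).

Recompute each row's even parity and compare to rp:
  r0: data parity 0, sent rp 1 → mismatch
  r1: data parity 0, sent rp 0 → ok
  r2: data parity 1, sent rp 1 → ok
Recompute each column's even parity and compare to cp:
  c0: data parity 1, sent cp 0 → mismatch
  c1: data parity 0, sent cp 0 → ok
  c2: data parity 1, sent cp 1 → ok
  c3: data parity 0, sent cp 0 → ok
  c4: data parity 1, sent cp 1 → ok
Exactly one row (r0) and one column (c0) fail → the flipped bit is at their intersection.

row 0, column 0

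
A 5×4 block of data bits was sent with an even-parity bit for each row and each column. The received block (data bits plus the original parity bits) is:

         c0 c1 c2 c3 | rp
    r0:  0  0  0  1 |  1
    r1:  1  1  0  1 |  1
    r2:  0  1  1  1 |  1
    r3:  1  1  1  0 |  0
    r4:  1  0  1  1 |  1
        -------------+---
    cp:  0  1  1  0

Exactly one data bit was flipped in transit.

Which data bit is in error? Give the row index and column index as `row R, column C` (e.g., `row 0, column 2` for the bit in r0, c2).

Recompute each row's even parity and compare to rp:
  r0: data parity 1, sent rp 1 → ok
  r1: data parity 1, sent rp 1 → ok
  r2: data parity 1, sent rp 1 → ok
  r3: data parity 1, sent rp 0 → mismatch
  r4: data parity 1, sent rp 1 → ok
Recompute each column's even parity and compare to cp:
  c0: data parity 1, sent cp 0 → mismatch
  c1: data parity 1, sent cp 1 → ok
  c2: data parity 1, sent cp 1 → ok
  c3: data parity 0, sent cp 0 → ok
Exactly one row (r3) and one column (c0) fail → the flipped bit is at their intersection.

row 3, column 0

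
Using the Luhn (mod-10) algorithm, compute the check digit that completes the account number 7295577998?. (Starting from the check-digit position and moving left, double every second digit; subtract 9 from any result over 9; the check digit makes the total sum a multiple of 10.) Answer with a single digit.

Partial digits right→left: 8 9 9 7 7 5 5 9 2 7
Double every second digit counting from the check-digit position (so the 1st, 3rd, 5th, ... of the partial from the right).
  doubled (with −9 where >9): 7 9 5 1 4 → sum 26
  kept as-is: 9 7 5 9 7 → sum 37
Total = 26 + 37 = 63.
Check digit = (10 − (63 mod 10)) mod 10 = 7.

7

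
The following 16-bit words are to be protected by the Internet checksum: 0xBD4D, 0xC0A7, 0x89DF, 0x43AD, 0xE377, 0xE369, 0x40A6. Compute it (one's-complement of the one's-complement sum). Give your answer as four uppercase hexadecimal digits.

ACF5

One's-complement addition (fold any carry out of bit 15 back into bit 0):
  0xBD4D + 0xC0A7 = 0x17DF4 → wrap carry → 0x7DF5
  0x7DF5 + 0x89DF = 0x107D4 → wrap carry → 0x07D5
  0x07D5 + 0x43AD = 0x04B82
  0x4B82 + 0xE377 = 0x12EF9 → wrap carry → 0x2EFA
  0x2EFA + 0xE369 = 0x11263 → wrap carry → 0x1264
  0x1264 + 0x40A6 = 0x0530A
One's-complement sum = 0x530A.
Checksum = ~0x530A & 0xFFFF = 0xACF5.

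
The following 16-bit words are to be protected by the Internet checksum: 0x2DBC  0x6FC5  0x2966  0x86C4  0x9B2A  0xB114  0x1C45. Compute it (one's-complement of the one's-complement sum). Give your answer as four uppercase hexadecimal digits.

49CF

One's-complement addition (fold any carry out of bit 15 back into bit 0):
  0x2DBC + 0x6FC5 = 0x09D81
  0x9D81 + 0x2966 = 0x0C6E7
  0xC6E7 + 0x86C4 = 0x14DAB → wrap carry → 0x4DAC
  0x4DAC + 0x9B2A = 0x0E8D6
  0xE8D6 + 0xB114 = 0x199EA → wrap carry → 0x99EB
  0x99EB + 0x1C45 = 0x0B630
One's-complement sum = 0xB630.
Checksum = ~0xB630 & 0xFFFF = 0x49CF.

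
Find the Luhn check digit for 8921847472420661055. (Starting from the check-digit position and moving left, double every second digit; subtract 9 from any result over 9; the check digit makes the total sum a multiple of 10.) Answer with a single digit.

Partial digits right→left: 5 5 0 1 6 6 0 2 4 2 7 4 7 4 8 1 2 9 8
Double every second digit counting from the check-digit position (so the 1st, 3rd, 5th, ... of the partial from the right).
  doubled (with −9 where >9): 1 0 3 0 8 5 5 7 4 7 → sum 40
  kept as-is: 5 1 6 2 2 4 4 1 9 → sum 34
Total = 40 + 34 = 74.
Check digit = (10 − (74 mod 10)) mod 10 = 6.

6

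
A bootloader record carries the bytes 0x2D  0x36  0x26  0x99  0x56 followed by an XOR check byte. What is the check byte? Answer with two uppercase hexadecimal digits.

XOR the bytes together:
  start with 0x2D
  0x2D ⊕ 0x36 = 0x1B
  0x1B ⊕ 0x26 = 0x3D
  0x3D ⊕ 0x99 = 0xA4
  0xA4 ⊕ 0x56 = 0xF2

F2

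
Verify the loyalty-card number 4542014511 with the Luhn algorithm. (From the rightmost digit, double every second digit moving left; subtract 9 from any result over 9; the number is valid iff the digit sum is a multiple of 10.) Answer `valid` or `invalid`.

From the right, keep odd positions and double even positions (subtract 9 from any doubled value over 9):
  doubled (positions 2,4,...): 2 8 0 8 8 → sum 26
  kept (positions 1,3,...): 1 5 1 2 5 → sum 14
Total = 40.
40 mod 10 = 0, so the number is valid.

valid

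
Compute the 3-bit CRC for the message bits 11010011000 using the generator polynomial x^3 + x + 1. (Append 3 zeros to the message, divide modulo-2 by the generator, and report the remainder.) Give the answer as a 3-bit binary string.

101

Append 3 zeros: 11010011000000. Divide by 1011 (XOR where the leading bit is 1):
  pos 0: 1101 XOR 1011 = 0110
  pos 1: 1100 XOR 1011 = 0111
  pos 2: 1110 XOR 1011 = 0101
  pos 3: 1011 XOR 1011 = 0000
  pos 7: 1000 XOR 1011 = 0011
  pos 9: 1100 XOR 1011 = 0111
  pos 10: 1110 XOR 1011 = 0101
Remainder (last 3 bits) = 101. This is the CRC / FCS.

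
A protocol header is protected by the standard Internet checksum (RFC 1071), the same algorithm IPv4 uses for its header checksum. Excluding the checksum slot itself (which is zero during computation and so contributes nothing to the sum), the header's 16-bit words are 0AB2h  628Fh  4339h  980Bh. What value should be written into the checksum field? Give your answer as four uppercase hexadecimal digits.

One's-complement addition (fold any carry out of bit 15 back into bit 0):
  0x0AB2 + 0x628F = 0x06D41
  0x6D41 + 0x4339 = 0x0B07A
  0xB07A + 0x980B = 0x14885 → wrap carry → 0x4886
One's-complement sum = 0x4886.
Checksum = ~0x4886 & 0xFFFF = 0xB779.

B779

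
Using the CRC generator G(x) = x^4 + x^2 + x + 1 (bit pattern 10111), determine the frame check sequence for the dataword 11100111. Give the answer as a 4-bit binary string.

1001

Append 4 zeros: 111001110000. Divide by 10111 (XOR where the leading bit is 1):
  pos 0: 11100 XOR 10111 = 01011
  pos 1: 10111 XOR 10111 = 00000
  pos 6: 11000 XOR 10111 = 01111
  pos 7: 11110 XOR 10111 = 01001
Remainder (last 4 bits) = 1001. This is the CRC / FCS.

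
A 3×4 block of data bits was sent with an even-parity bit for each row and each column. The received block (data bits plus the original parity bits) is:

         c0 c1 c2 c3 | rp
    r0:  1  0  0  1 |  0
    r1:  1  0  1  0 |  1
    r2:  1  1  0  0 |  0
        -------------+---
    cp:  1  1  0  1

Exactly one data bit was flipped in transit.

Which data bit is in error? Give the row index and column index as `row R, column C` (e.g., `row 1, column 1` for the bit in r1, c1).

Recompute each row's even parity and compare to rp:
  r0: data parity 0, sent rp 0 → ok
  r1: data parity 0, sent rp 1 → mismatch
  r2: data parity 0, sent rp 0 → ok
Recompute each column's even parity and compare to cp:
  c0: data parity 1, sent cp 1 → ok
  c1: data parity 1, sent cp 1 → ok
  c2: data parity 1, sent cp 0 → mismatch
  c3: data parity 1, sent cp 1 → ok
Exactly one row (r1) and one column (c2) fail → the flipped bit is at their intersection.

row 1, column 2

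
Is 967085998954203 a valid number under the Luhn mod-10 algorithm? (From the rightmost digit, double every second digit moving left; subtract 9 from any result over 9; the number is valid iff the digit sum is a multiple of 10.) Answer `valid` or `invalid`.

From the right, keep odd positions and double even positions (subtract 9 from any doubled value over 9):
  doubled (positions 2,4,...): 0 8 9 9 1 0 3 → sum 30
  kept (positions 1,3,...): 3 2 5 8 9 8 7 9 → sum 51
Total = 81.
81 mod 10 = 1, so the number is invalid.

invalid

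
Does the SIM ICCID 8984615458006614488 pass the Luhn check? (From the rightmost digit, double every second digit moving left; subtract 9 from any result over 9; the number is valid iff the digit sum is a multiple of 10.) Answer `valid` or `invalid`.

From the right, keep odd positions and double even positions (subtract 9 from any doubled value over 9):
  doubled (positions 2,4,...): 7 8 3 0 7 8 2 8 9 → sum 52
  kept (positions 1,3,...): 8 4 1 6 0 5 5 6 8 8 → sum 51
Total = 103.
103 mod 10 = 3, so the number is invalid.

invalid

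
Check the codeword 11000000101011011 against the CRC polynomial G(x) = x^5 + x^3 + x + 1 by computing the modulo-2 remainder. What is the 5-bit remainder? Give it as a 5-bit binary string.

Modulo-2 division of 11000000101011011 by 101011:
  pos 0: 110000 XOR 101011 = 011011
  pos 1: 110110 XOR 101011 = 011101
  pos 2: 111010 XOR 101011 = 010001
  pos 3: 100011 XOR 101011 = 001000
  pos 5: 100001 XOR 101011 = 001010
  pos 7: 101001 XOR 101011 = 000010
  pos 11: 101011 XOR 101011 = 000000
Remainder = 00000 (zero — the frame passes the CRC check).

00000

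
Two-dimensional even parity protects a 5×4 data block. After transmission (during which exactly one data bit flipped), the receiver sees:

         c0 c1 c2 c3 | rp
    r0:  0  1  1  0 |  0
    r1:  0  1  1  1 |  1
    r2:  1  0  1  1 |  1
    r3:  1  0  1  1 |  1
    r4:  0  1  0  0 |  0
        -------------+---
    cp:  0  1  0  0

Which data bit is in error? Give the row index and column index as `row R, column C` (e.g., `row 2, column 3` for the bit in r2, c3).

Recompute each row's even parity and compare to rp:
  r0: data parity 0, sent rp 0 → ok
  r1: data parity 1, sent rp 1 → ok
  r2: data parity 1, sent rp 1 → ok
  r3: data parity 1, sent rp 1 → ok
  r4: data parity 1, sent rp 0 → mismatch
Recompute each column's even parity and compare to cp:
  c0: data parity 0, sent cp 0 → ok
  c1: data parity 1, sent cp 1 → ok
  c2: data parity 0, sent cp 0 → ok
  c3: data parity 1, sent cp 0 → mismatch
Exactly one row (r4) and one column (c3) fail → the flipped bit is at their intersection.

row 4, column 3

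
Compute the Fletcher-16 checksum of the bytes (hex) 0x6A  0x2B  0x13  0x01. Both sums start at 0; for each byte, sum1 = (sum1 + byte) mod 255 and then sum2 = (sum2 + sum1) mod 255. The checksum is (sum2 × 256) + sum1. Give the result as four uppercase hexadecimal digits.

52A9

Running sums (mod 255):
  after byte 0 (0x6A): sum1=106, sum2=106
  after byte 1 (0x2B): sum1=149, sum2=0
  after byte 2 (0x13): sum1=168, sum2=168
  after byte 3 (0x01): sum1=169, sum2=82
Checksum = sum2·256 + sum1 = 82·256 + 169 = 21161 = 0x52A9.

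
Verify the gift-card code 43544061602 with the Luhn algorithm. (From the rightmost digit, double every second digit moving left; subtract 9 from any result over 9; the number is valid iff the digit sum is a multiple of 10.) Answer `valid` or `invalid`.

From the right, keep odd positions and double even positions (subtract 9 from any doubled value over 9):
  doubled (positions 2,4,...): 0 2 0 8 6 → sum 16
  kept (positions 1,3,...): 2 6 6 4 5 4 → sum 27
Total = 43.
43 mod 10 = 3, so the number is invalid.

invalid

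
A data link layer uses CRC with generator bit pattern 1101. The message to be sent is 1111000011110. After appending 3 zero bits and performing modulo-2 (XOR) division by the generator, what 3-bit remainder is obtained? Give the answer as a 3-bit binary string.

Append 3 zeros: 1111000011110000. Divide by 1101 (XOR where the leading bit is 1):
  pos 0: 1111 XOR 1101 = 0010
  pos 2: 1000 XOR 1101 = 0101
  pos 3: 1010 XOR 1101 = 0111
  pos 4: 1110 XOR 1101 = 0011
  pos 6: 1111 XOR 1101 = 0010
  pos 8: 1011 XOR 1101 = 0110
  pos 9: 1100 XOR 1101 = 0001
  pos 12: 1000 XOR 1101 = 0101
Remainder (last 3 bits) = 101. This is the CRC / FCS.

101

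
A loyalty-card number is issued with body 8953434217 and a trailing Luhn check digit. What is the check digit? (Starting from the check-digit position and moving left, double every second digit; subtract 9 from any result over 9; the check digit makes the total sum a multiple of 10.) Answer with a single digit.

8

Partial digits right→left: 7 1 2 4 3 4 3 5 9 8
Double every second digit counting from the check-digit position (so the 1st, 3rd, 5th, ... of the partial from the right).
  doubled (with −9 where >9): 5 4 6 6 9 → sum 30
  kept as-is: 1 4 4 5 8 → sum 22
Total = 30 + 22 = 52.
Check digit = (10 − (52 mod 10)) mod 10 = 8.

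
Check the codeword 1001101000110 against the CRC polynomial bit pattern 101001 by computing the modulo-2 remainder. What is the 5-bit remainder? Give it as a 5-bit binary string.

01101

Modulo-2 division of 1001101000110 by 101001:
  pos 0: 100110 XOR 101001 = 001111
  pos 2: 111110 XOR 101001 = 010111
  pos 3: 101110 XOR 101001 = 000111
  pos 6: 111011 XOR 101001 = 010010
  pos 7: 100100 XOR 101001 = 001101
Remainder = 01101 (nonzero — an error is detected).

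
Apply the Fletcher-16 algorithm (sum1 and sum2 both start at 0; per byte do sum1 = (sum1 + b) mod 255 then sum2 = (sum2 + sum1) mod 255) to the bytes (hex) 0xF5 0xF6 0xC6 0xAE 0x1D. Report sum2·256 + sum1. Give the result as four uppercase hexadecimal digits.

Running sums (mod 255):
  after byte 0 (0xF5): sum1=245, sum2=245
  after byte 1 (0xF6): sum1=236, sum2=226
  after byte 2 (0xC6): sum1=179, sum2=150
  after byte 3 (0xAE): sum1=98, sum2=248
  after byte 4 (0x1D): sum1=127, sum2=120
Checksum = sum2·256 + sum1 = 120·256 + 127 = 30847 = 0x787F.

787F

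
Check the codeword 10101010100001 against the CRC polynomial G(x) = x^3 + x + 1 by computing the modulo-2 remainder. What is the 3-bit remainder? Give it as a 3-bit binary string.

Modulo-2 division of 10101010100001 by 1011:
  pos 0: 1010 XOR 1011 = 0001
  pos 3: 1101 XOR 1011 = 0110
  pos 4: 1100 XOR 1011 = 0111
  pos 5: 1111 XOR 1011 = 0100
  pos 6: 1000 XOR 1011 = 0011
  pos 8: 1100 XOR 1011 = 0111
  pos 9: 1110 XOR 1011 = 0101
  pos 10: 1011 XOR 1011 = 0000
Remainder = 000 (zero — the frame passes the CRC check).

000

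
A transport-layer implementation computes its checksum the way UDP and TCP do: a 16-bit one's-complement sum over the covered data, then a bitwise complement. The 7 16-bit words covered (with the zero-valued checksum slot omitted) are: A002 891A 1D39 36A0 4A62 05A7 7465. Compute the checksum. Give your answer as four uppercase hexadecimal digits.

One's-complement addition (fold any carry out of bit 15 back into bit 0):
  0xA002 + 0x891A = 0x1291C → wrap carry → 0x291D
  0x291D + 0x1D39 = 0x04656
  0x4656 + 0x36A0 = 0x07CF6
  0x7CF6 + 0x4A62 = 0x0C758
  0xC758 + 0x05A7 = 0x0CCFF
  0xCCFF + 0x7465 = 0x14164 → wrap carry → 0x4165
One's-complement sum = 0x4165.
Checksum = ~0x4165 & 0xFFFF = 0xBE9A.

BE9A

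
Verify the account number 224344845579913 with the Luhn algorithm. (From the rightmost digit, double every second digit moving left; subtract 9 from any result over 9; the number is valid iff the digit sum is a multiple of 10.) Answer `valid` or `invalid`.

valid

From the right, keep odd positions and double even positions (subtract 9 from any doubled value over 9):
  doubled (positions 2,4,...): 2 9 1 8 8 6 4 → sum 38
  kept (positions 1,3,...): 3 9 7 5 8 4 4 2 → sum 42
Total = 80.
80 mod 10 = 0, so the number is valid.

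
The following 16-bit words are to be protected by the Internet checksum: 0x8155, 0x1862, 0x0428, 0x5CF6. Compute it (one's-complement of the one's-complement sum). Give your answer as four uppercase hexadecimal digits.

One's-complement addition (fold any carry out of bit 15 back into bit 0):
  0x8155 + 0x1862 = 0x099B7
  0x99B7 + 0x0428 = 0x09DDF
  0x9DDF + 0x5CF6 = 0x0FAD5
One's-complement sum = 0xFAD5.
Checksum = ~0xFAD5 & 0xFFFF = 0x052A.

052A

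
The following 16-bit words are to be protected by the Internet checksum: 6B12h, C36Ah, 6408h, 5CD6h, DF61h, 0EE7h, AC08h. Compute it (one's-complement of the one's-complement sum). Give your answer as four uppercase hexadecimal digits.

One's-complement addition (fold any carry out of bit 15 back into bit 0):
  0x6B12 + 0xC36A = 0x12E7C → wrap carry → 0x2E7D
  0x2E7D + 0x6408 = 0x09285
  0x9285 + 0x5CD6 = 0x0EF5B
  0xEF5B + 0xDF61 = 0x1CEBC → wrap carry → 0xCEBD
  0xCEBD + 0x0EE7 = 0x0DDA4
  0xDDA4 + 0xAC08 = 0x189AC → wrap carry → 0x89AD
One's-complement sum = 0x89AD.
Checksum = ~0x89AD & 0xFFFF = 0x7652.

7652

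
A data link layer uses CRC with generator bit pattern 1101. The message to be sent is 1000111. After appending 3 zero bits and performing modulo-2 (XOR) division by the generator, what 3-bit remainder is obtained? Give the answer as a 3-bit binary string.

Append 3 zeros: 1000111000. Divide by 1101 (XOR where the leading bit is 1):
  pos 0: 1000 XOR 1101 = 0101
  pos 1: 1011 XOR 1101 = 0110
  pos 2: 1101 XOR 1101 = 0000
  pos 6: 1000 XOR 1101 = 0101
Remainder (last 3 bits) = 101. This is the CRC / FCS.

101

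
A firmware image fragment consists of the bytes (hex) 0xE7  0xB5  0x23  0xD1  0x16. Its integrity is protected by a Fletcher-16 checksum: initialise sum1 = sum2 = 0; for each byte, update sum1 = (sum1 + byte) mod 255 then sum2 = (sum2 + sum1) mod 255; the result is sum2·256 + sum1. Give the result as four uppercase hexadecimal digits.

Running sums (mod 255):
  after byte 0 (0xE7): sum1=231, sum2=231
  after byte 1 (0xB5): sum1=157, sum2=133
  after byte 2 (0x23): sum1=192, sum2=70
  after byte 3 (0xD1): sum1=146, sum2=216
  after byte 4 (0x16): sum1=168, sum2=129
Checksum = sum2·256 + sum1 = 129·256 + 168 = 33192 = 0x81A8.

81A8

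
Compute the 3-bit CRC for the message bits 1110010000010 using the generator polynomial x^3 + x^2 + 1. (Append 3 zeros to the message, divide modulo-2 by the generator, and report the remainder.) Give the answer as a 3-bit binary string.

111

Append 3 zeros: 1110010000010000. Divide by 1101 (XOR where the leading bit is 1):
  pos 0: 1110 XOR 1101 = 0011
  pos 2: 1101 XOR 1101 = 0000
  pos 11: 1000 XOR 1101 = 0101
  pos 12: 1010 XOR 1101 = 0111
Remainder (last 3 bits) = 111. This is the CRC / FCS.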